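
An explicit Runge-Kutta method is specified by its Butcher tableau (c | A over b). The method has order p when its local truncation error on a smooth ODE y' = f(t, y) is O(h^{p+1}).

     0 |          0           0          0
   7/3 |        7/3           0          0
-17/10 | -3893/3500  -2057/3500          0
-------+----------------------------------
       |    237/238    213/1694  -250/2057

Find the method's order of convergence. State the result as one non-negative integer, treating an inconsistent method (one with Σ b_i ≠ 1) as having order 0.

b = (237/238, 213/1694, -250/2057)
c = (0, 7/3, -17/10)
Ac = (0, 0, -2057/1500)
Σ b_i: 237/238·1 + 213/1694·1 + (-250/2057)·1 = 1 ✓
b·c: 213/1694·7/3 + (-250/2057)·(-17/10) = 1/2 ✓
b·c²: 213/1694·49/9 + (-250/2057)·289/100 = 1/3 ✓
b·Ac: (-250/2057)·(-2057/1500) = 1/6 ✓; 3 stages ⇒ order 3.

3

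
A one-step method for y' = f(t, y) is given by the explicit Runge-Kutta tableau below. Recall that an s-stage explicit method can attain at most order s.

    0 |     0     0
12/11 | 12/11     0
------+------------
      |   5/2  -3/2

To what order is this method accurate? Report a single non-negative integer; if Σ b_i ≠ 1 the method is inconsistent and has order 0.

b = (5/2, -3/2)
c = (0, 12/11)
Σ b_i: 5/2·1 + (-3/2)·1 = 1 ✓
b·c: (-3/2)·12/11 = -18/11 ≠ 1/2 ⇒ order 1.

1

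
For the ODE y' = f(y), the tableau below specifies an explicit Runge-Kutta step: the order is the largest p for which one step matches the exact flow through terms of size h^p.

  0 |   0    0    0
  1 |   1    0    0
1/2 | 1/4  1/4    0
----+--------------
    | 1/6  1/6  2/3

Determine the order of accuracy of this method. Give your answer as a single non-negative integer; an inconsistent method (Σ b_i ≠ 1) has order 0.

b = (1/6, 1/6, 2/3)
c = (0, 1, 1/2)
Ac = (0, 0, 1/4)
Σ b_i: 1/6·1 + 1/6·1 + 2/3·1 = 1 ✓
b·c: 1/6·1 + 2/3·1/2 = 1/2 ✓
b·c²: 1/6·1 + 2/3·1/4 = 1/3 ✓
b·Ac: 2/3·1/4 = 1/6 ✓; 3 stages ⇒ order 3.

3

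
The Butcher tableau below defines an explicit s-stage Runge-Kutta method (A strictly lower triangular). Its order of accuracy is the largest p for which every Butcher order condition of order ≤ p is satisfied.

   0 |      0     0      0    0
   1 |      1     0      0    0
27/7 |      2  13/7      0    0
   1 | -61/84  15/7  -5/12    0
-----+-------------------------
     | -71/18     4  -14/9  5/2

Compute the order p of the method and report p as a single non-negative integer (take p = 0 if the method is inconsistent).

b = (-71/18, 4, -14/9, 5/2)
c = (0, 1, 27/7, 1)
Ac = (0, 0, 13/7, 15/28)
Σ b_i: (-71/18)·1 + 4·1 + (-14/9)·1 + 5/2·1 = 1 ✓
b·c: 4·1 + (-14/9)·27/7 + 5/2·1 = 1/2 ✓
b·c²: 4·1 + (-14/9)·729/49 + 5/2·1 = -233/14 ≠ 1/3 ⇒ order 2.
b·Ac: (-14/9)·13/7 + 5/2·15/28 = -781/504 ≠ 1/6

2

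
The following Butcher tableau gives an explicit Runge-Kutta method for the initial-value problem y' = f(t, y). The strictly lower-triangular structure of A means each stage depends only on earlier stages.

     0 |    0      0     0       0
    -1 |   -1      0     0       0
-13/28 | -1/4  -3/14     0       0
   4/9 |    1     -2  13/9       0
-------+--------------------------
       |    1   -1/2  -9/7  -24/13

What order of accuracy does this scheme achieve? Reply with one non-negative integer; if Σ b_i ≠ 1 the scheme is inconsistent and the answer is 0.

0

b = (1, -1/2, -9/7, -24/13)
c = (0, -1, -13/28, 4/9)
Ac = (0, 0, 3/14, 335/252)
Σ b_i: 1·1 + (-1/2)·1 + (-9/7)·1 + (-24/13)·1 = -479/182 ≠ 1 ⇒ order 0.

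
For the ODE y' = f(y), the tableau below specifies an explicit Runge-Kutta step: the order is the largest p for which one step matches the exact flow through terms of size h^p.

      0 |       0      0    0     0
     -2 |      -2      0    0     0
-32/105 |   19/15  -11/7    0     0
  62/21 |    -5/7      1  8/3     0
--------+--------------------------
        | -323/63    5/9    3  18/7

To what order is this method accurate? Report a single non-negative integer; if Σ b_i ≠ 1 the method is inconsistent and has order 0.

b = (-323/63, 5/9, 3, 18/7)
c = (0, -2, -32/105, 62/21)
Ac = (0, 0, 22/7, -886/315)
Σ b_i: (-323/63)·1 + 5/9·1 + 3·1 + 18/7·1 = 1 ✓
b·c: 5/9·(-2) + 3·(-32/105) + 18/7·62/21 = 12274/2205 ≠ 1/2 ⇒ order 1.

1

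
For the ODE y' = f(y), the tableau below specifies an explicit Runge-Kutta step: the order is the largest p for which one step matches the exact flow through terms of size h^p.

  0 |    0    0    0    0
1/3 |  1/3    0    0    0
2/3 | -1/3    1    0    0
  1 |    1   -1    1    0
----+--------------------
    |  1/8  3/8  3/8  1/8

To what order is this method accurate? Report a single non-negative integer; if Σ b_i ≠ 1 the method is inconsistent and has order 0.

b = (1/8, 3/8, 3/8, 1/8)
c = (0, 1/3, 2/3, 1)
Ac = (0, 0, 1/3, 1/3)
Σ b_i: 1/8·1 + 3/8·1 + 3/8·1 + 1/8·1 = 1 ✓
b·c: 3/8·1/3 + 3/8·2/3 + 1/8·1 = 1/2 ✓
b·c²: 3/8·1/9 + 3/8·4/9 + 1/8·1 = 1/3 ✓
b·Ac: 3/8·1/3 + 1/8·1/3 = 1/6 ✓
b·c³: 3/8·1/27 + 3/8·8/27 + 1/8·1 = 1/4 ✓
b·(c∘Ac): 3/8·2/9 + 1/8·1/3 = 1/8 ✓
b·Ac²: 3/8·1/9 + 1/8·1/3 = 1/12 ✓
b·A²c: 1/8·1/3 = 1/24 ✓; 4 stages ⇒ order 4.

4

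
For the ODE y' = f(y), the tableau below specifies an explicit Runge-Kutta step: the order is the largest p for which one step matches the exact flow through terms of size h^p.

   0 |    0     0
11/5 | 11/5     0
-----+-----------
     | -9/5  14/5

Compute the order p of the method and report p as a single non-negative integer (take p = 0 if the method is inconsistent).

1

b = (-9/5, 14/5)
c = (0, 11/5)
Σ b_i: (-9/5)·1 + 14/5·1 = 1 ✓
b·c: 14/5·11/5 = 154/25 ≠ 1/2 ⇒ order 1.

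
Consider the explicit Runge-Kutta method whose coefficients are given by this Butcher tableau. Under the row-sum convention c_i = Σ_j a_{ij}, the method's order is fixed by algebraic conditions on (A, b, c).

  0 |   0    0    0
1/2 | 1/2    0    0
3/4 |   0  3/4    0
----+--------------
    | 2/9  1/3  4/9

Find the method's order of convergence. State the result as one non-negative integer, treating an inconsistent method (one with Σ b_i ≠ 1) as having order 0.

3

b = (2/9, 1/3, 4/9)
c = (0, 1/2, 3/4)
Ac = (0, 0, 3/8)
Σ b_i: 2/9·1 + 1/3·1 + 4/9·1 = 1 ✓
b·c: 1/3·1/2 + 4/9·3/4 = 1/2 ✓
b·c²: 1/3·1/4 + 4/9·9/16 = 1/3 ✓
b·Ac: 4/9·3/8 = 1/6 ✓; 3 stages ⇒ order 3.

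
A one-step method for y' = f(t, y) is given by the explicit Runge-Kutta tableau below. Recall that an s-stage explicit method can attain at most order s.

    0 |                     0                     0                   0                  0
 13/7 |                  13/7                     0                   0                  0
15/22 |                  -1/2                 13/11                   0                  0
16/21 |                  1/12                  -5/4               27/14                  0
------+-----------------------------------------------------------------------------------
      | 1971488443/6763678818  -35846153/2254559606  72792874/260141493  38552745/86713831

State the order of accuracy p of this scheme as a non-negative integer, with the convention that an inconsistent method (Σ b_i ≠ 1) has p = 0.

3

b = (1971488443/6763678818, -35846153/2254559606, 72792874/260141493, 38552745/86713831)
c = (0, 13/7, 15/22, 16/21)
Ac = (0, 0, 169/77, -155/154)
Σ b_i: 1971488443/6763678818·1 + (-35846153/2254559606)·1 + 72792874/260141493·1 + 38552745/86713831·1 = 1 ✓
b·c: (-35846153/2254559606)·13/7 + 72792874/260141493·15/22 + 38552745/86713831·16/21 = 1/2 ✓
b·c²: (-35846153/2254559606)·169/49 + 72792874/260141493·225/484 + 38552745/86713831·256/441 = 1/3 ✓
b·Ac: 72792874/260141493·169/77 + 38552745/86713831·(-155/154) = 1/6 ✓
b·c³: (-35846153/2254559606)·2197/343 + 72792874/260141493·3375/10648 + 38552745/86713831·4096/9261 = 308741387807/1682595176724 ≠ 1/4 ⇒ order 3.
b·(c∘Ac): 72792874/260141493·2535/1694 + 38552745/86713831·(-1240/1617) = 47223665/606996817 ≠ 1/8
b·Ac²: 72792874/260141493·2197/539 + 38552745/86713831·(-161965/47432) = -60507830443/160247159688 ≠ 1/12
b·A²c: 38552745/86713831·4563/1078 = 2284625655/1213993634 ≠ 1/24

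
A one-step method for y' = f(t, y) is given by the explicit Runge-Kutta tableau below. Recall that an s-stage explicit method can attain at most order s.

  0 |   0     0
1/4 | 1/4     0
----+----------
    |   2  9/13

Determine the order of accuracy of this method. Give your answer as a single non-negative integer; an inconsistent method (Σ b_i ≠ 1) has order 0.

0

b = (2, 9/13)
c = (0, 1/4)
Σ b_i: 2·1 + 9/13·1 = 35/13 ≠ 1 ⇒ order 0.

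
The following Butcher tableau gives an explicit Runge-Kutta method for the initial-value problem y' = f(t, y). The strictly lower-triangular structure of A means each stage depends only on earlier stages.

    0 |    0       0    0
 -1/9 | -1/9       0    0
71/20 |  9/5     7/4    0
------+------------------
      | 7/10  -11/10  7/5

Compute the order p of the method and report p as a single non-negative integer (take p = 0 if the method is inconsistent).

b = (7/10, -11/10, 7/5)
c = (0, -1/9, 71/20)
Ac = (0, 0, -7/36)
Σ b_i: 7/10·1 + (-11/10)·1 + 7/5·1 = 1 ✓
b·c: (-11/10)·(-1/9) + 7/5·71/20 = 4583/900 ≠ 1/2 ⇒ order 1.

1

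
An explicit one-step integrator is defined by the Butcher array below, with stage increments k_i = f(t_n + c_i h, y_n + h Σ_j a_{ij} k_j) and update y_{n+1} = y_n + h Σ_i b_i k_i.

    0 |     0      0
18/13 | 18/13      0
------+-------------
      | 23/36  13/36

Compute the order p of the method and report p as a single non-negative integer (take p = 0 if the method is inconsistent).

b = (23/36, 13/36)
c = (0, 18/13)
Σ b_i: 23/36·1 + 13/36·1 = 1 ✓
b·c: 13/36·18/13 = 1/2 ✓; 2 stages ⇒ order 2.

2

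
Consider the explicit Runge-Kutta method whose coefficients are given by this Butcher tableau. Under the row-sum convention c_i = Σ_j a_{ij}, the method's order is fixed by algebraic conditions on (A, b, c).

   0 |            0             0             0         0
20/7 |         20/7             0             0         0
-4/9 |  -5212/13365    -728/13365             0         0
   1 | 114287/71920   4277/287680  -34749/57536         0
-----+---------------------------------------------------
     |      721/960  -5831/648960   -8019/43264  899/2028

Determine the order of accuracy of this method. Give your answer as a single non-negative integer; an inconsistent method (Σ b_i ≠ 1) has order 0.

b = (721/960, -5831/648960, -8019/43264, 899/2028)
c = (0, 20/7, -4/9, 1)
Ac = (0, 0, -416/2673, 559/1798)
Σ b_i: 721/960·1 + (-5831/648960)·1 + (-8019/43264)·1 + 899/2028·1 = 1 ✓
b·c: (-5831/648960)·20/7 + (-8019/43264)·(-4/9) + 899/2028·1 = 1/2 ✓
b·c²: (-5831/648960)·400/49 + (-8019/43264)·16/81 + 899/2028·1 = 1/3 ✓
b·Ac: (-8019/43264)·(-416/2673) + 899/2028·559/1798 = 1/6 ✓
b·c³: (-5831/648960)·8000/343 + (-8019/43264)·(-64/729) + 899/2028·1 = 1/4 ✓
b·(c∘Ac): (-8019/43264)·1664/24057 + 899/2028·559/1798 = 1/8 ✓
b·Ac²: (-8019/43264)·(-8320/18711) + 899/2028·13/6293 = 1/12 ✓
b·A²c: 899/2028·169/1798 = 1/24 ✓; 4 stages ⇒ order 4.

4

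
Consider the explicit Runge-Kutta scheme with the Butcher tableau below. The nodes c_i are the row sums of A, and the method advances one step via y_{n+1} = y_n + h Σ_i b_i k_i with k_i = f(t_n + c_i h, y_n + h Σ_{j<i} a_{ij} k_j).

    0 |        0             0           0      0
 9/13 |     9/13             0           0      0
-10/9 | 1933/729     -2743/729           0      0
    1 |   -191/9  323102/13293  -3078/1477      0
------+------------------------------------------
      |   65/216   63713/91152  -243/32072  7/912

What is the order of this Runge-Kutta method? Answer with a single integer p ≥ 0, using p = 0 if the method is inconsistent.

b = (65/216, 63713/91152, -243/32072, 7/912)
c = (0, 9/13, -10/9, 1)
Ac = (0, 0, -211/81, 134/7)
Σ b_i: 65/216·1 + 63713/91152·1 + (-243/32072)·1 + 7/912·1 = 1 ✓
b·c: 63713/91152·9/13 + (-243/32072)·(-10/9) + 7/912·1 = 1/2 ✓
b·c²: 63713/91152·81/169 + (-243/32072)·100/81 + 7/912·1 = 1/3 ✓
b·Ac: (-243/32072)·(-211/81) + 7/912·134/7 = 1/6 ✓
b·c³: 63713/91152·729/2197 + (-243/32072)·(-1000/729) + 7/912·1 = 1/4 ✓
b·(c∘Ac): (-243/32072)·2110/729 + 7/912·134/7 = 1/8 ✓
b·Ac²: (-243/32072)·(-211/117) + 7/912·118/13 = 1/12 ✓
b·A²c: 7/912·38/7 = 1/24 ✓; 4 stages ⇒ order 4.

4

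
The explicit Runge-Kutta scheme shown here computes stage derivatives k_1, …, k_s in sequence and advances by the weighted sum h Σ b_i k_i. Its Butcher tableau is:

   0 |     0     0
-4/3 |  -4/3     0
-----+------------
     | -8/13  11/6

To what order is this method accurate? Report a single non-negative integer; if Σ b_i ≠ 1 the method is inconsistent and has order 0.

0

b = (-8/13, 11/6)
c = (0, -4/3)
Σ b_i: (-8/13)·1 + 11/6·1 = 95/78 ≠ 1 ⇒ order 0.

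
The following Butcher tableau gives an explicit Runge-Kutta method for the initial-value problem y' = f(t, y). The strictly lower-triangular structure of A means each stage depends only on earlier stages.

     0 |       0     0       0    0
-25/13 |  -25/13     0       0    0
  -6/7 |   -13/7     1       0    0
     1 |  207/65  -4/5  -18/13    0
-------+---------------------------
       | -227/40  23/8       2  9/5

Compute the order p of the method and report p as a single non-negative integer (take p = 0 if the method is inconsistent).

1

b = (-227/40, 23/8, 2, 9/5)
c = (0, -25/13, -6/7, 1)
Ac = (0, 0, -25/13, 248/91)
Σ b_i: (-227/40)·1 + 23/8·1 + 2·1 + 9/5·1 = 1 ✓
b·c: 23/8·(-25/13) + 2·(-6/7) + 9/5·1 = -19813/3640 ≠ 1/2 ⇒ order 1.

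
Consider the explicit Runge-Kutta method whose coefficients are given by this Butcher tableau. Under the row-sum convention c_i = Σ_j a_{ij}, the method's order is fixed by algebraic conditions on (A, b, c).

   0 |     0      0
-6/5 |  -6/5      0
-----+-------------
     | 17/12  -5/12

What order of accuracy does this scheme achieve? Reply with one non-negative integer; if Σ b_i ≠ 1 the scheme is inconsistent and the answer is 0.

2

b = (17/12, -5/12)
c = (0, -6/5)
Σ b_i: 17/12·1 + (-5/12)·1 = 1 ✓
b·c: (-5/12)·(-6/5) = 1/2 ✓; 2 stages ⇒ order 2.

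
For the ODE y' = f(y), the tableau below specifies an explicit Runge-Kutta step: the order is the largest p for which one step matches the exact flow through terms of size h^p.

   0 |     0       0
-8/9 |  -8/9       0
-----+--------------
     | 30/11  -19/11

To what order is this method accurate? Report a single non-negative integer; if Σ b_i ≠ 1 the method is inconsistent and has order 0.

1

b = (30/11, -19/11)
c = (0, -8/9)
Σ b_i: 30/11·1 + (-19/11)·1 = 1 ✓
b·c: (-19/11)·(-8/9) = 152/99 ≠ 1/2 ⇒ order 1.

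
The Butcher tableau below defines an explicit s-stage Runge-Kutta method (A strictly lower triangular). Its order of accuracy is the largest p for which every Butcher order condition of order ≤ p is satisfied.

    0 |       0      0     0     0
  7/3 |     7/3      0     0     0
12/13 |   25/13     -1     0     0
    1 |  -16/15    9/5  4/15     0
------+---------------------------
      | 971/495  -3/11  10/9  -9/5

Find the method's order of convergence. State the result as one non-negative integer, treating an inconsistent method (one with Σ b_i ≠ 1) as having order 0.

b = (971/495, -3/11, 10/9, -9/5)
c = (0, 7/3, 12/13, 1)
Ac = (0, 0, -7/3, 289/65)
Σ b_i: 971/495·1 + (-3/11)·1 + 10/9·1 + (-9/5)·1 = 1 ✓
b·c: (-3/11)·7/3 + 10/9·12/13 + (-9/5)·1 = -3026/2145 ≠ 1/2 ⇒ order 1.

1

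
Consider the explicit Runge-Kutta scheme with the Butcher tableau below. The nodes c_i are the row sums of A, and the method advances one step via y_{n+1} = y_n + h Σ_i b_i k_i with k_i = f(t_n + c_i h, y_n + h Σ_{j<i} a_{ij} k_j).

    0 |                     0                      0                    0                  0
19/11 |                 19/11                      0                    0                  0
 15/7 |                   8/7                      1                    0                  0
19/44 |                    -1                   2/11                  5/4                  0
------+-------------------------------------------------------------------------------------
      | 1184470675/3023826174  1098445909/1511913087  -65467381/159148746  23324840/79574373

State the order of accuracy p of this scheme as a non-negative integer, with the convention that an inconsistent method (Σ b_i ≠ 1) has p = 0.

3

b = (1184470675/3023826174, 1098445909/1511913087, -65467381/159148746, 23324840/79574373)
c = (0, 19/11, 15/7, 19/44)
Ac = (0, 0, 19/11, 10139/3388)
Σ b_i: 1184470675/3023826174·1 + 1098445909/1511913087·1 + (-65467381/159148746)·1 + 23324840/79574373·1 = 1 ✓
b·c: 1098445909/1511913087·19/11 + (-65467381/159148746)·15/7 + 23324840/79574373·19/44 = 1/2 ✓
b·c²: 1098445909/1511913087·361/121 + (-65467381/159148746)·225/49 + 23324840/79574373·361/1936 = 1/3 ✓
b·Ac: (-65467381/159148746)·19/11 + 23324840/79574373·10139/3388 = 1/6 ✓
b·c³: 1098445909/1511913087·6859/1331 + (-65467381/159148746)·3375/343 + 23324840/79574373·6859/85184 = -7190417261/25675997688 ≠ 1/4 ⇒ order 3.
b·(c∘Ac): (-65467381/159148746)·285/77 + 23324840/79574373·192641/149072 = -11012841370/9628499133 ≠ 1/8
b·Ac²: (-65467381/159148746)·361/121 + 23324840/79574373·1638887/260876 = 2508780401/4084817814 ≠ 1/12
b·A²c: 23324840/79574373·95/44 = 50360450/79574373 ≠ 1/24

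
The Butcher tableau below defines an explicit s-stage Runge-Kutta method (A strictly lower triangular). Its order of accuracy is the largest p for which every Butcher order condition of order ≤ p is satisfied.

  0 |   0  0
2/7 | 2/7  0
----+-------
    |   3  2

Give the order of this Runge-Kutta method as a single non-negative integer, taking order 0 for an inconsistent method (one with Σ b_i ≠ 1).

b = (3, 2)
c = (0, 2/7)
Σ b_i: 3·1 + 2·1 = 5 ≠ 1 ⇒ order 0.

0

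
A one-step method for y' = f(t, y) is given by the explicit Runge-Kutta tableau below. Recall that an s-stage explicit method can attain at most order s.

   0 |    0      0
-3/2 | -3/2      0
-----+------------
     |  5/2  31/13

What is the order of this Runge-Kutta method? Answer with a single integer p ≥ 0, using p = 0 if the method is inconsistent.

0

b = (5/2, 31/13)
c = (0, -3/2)
Σ b_i: 5/2·1 + 31/13·1 = 127/26 ≠ 1 ⇒ order 0.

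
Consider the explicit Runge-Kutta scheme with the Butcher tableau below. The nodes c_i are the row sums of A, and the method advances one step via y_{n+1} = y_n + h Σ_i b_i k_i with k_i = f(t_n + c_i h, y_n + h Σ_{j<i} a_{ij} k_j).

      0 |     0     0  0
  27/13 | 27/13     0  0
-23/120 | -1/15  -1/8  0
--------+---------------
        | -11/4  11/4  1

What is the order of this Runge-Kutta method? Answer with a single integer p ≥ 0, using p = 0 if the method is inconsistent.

b = (-11/4, 11/4, 1)
c = (0, 27/13, -23/120)
Ac = (0, 0, -27/104)
Σ b_i: (-11/4)·1 + 11/4·1 + 1·1 = 1 ✓
b·c: 11/4·27/13 + 1·(-23/120) = 8611/1560 ≠ 1/2 ⇒ order 1.

1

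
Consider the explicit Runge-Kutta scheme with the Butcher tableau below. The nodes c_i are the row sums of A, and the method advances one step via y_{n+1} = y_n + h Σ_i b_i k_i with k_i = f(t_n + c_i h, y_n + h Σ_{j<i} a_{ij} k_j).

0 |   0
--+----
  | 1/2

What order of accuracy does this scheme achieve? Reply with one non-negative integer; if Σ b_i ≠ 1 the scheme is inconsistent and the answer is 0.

0

b = (1/2)
c = (0)
Σ b_i: 1/2·1 = 1/2 ≠ 1 ⇒ order 0.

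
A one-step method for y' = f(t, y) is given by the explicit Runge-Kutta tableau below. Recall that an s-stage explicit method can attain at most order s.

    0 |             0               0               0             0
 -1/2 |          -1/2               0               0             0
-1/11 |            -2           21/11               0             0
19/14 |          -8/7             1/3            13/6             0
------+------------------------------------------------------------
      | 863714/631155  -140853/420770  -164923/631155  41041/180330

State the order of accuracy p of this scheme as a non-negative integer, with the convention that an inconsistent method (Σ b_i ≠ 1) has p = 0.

3

b = (863714/631155, -140853/420770, -164923/631155, 41041/180330)
c = (0, -1/2, -1/11, 19/14)
Ac = (0, 0, -21/22, -4/11)
Σ b_i: 863714/631155·1 + (-140853/420770)·1 + (-164923/631155)·1 + 41041/180330·1 = 1 ✓
b·c: (-140853/420770)·(-1/2) + (-164923/631155)·(-1/11) + 41041/180330·19/14 = 1/2 ✓
b·c²: (-140853/420770)·1/4 + (-164923/631155)·1/121 + 41041/180330·361/196 = 1/3 ✓
b·Ac: (-164923/631155)·(-21/22) + 41041/180330·(-4/11) = 1/6 ✓
b·c³: (-140853/420770)·(-1/8) + (-164923/631155)·(-1/1331) + 41041/180330·6859/2744 = 79174531/129597160 ≠ 1/4 ⇒ order 3.
b·(c∘Ac): (-164923/631155)·21/242 + 41041/180330·(-38/77) = -24343/180330 ≠ 1/8
b·Ac²: (-164923/631155)·21/44 + 41041/180330·49/484 = -806719/7934520 ≠ 1/12
b·A²c: 41041/180330·(-91/44) = -339521/721320 ≠ 1/24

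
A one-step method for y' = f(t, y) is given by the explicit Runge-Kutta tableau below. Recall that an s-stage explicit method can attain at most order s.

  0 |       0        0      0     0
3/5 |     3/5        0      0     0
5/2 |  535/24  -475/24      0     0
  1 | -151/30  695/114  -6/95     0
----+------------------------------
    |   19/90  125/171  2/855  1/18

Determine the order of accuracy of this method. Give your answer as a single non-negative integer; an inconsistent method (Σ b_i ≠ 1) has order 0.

b = (19/90, 125/171, 2/855, 1/18)
c = (0, 3/5, 5/2, 1)
Ac = (0, 0, -95/8, 7/2)
Σ b_i: 19/90·1 + 125/171·1 + 2/855·1 + 1/18·1 = 1 ✓
b·c: 125/171·3/5 + 2/855·5/2 + 1/18·1 = 1/2 ✓
b·c²: 125/171·9/25 + 2/855·25/4 + 1/18·1 = 1/3 ✓
b·Ac: 2/855·(-95/8) + 1/18·7/2 = 1/6 ✓
b·c³: 125/171·27/125 + 2/855·125/8 + 1/18·1 = 1/4 ✓
b·(c∘Ac): 2/855·(-475/16) + 1/18·7/2 = 1/8 ✓
b·Ac²: 2/855·(-57/8) + 1/18·9/5 = 1/12 ✓
b·A²c: 1/18·3/4 = 1/24 ✓; 4 stages ⇒ order 4.

4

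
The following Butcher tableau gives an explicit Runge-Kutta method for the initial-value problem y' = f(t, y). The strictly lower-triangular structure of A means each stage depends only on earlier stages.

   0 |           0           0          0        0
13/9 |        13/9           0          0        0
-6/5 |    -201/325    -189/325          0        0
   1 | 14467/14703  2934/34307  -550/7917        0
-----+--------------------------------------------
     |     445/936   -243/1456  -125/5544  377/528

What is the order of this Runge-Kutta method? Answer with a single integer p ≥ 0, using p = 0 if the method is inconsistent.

b = (445/936, -243/1456, -125/5544, 377/528)
c = (0, 13/9, -6/5, 1)
Ac = (0, 0, -21/25, 6/29)
Σ b_i: 445/936·1 + (-243/1456)·1 + (-125/5544)·1 + 377/528·1 = 1 ✓
b·c: (-243/1456)·13/9 + (-125/5544)·(-6/5) + 377/528·1 = 1/2 ✓
b·c²: (-243/1456)·169/81 + (-125/5544)·36/25 + 377/528·1 = 1/3 ✓
b·Ac: (-125/5544)·(-21/25) + 377/528·6/29 = 1/6 ✓
b·c³: (-243/1456)·2197/729 + (-125/5544)·(-216/125) + 377/528·1 = 1/4 ✓
b·(c∘Ac): (-125/5544)·126/125 + 377/528·6/29 = 1/8 ✓
b·Ac²: (-125/5544)·(-91/75) + 377/528·266/3393 = 1/12 ✓
b·A²c: 377/528·22/377 = 1/24 ✓; 4 stages ⇒ order 4.

4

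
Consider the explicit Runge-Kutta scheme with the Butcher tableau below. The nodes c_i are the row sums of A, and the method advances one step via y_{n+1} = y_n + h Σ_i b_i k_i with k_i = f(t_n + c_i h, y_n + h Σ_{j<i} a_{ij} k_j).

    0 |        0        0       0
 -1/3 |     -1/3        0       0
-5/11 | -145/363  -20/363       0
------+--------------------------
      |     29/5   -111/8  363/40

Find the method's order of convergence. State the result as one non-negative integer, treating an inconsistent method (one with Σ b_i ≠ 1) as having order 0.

3

b = (29/5, -111/8, 363/40)
c = (0, -1/3, -5/11)
Ac = (0, 0, 20/1089)
Σ b_i: 29/5·1 + (-111/8)·1 + 363/40·1 = 1 ✓
b·c: (-111/8)·(-1/3) + 363/40·(-5/11) = 1/2 ✓
b·c²: (-111/8)·1/9 + 363/40·25/121 = 1/3 ✓
b·Ac: 363/40·20/1089 = 1/6 ✓; 3 stages ⇒ order 3.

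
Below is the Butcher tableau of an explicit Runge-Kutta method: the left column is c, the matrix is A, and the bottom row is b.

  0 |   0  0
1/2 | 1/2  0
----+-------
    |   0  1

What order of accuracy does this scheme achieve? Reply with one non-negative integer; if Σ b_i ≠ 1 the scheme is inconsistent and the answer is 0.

b = (0, 1)
c = (0, 1/2)
Σ b_i: 1·1 = 1 ✓
b·c: 1·1/2 = 1/2 ✓; 2 stages ⇒ order 2.

2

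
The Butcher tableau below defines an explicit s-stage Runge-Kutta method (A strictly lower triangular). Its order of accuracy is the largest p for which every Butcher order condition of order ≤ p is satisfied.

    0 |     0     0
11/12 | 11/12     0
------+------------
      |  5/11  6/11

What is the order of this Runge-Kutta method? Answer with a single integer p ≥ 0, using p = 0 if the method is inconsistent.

b = (5/11, 6/11)
c = (0, 11/12)
Σ b_i: 5/11·1 + 6/11·1 = 1 ✓
b·c: 6/11·11/12 = 1/2 ✓; 2 stages ⇒ order 2.

2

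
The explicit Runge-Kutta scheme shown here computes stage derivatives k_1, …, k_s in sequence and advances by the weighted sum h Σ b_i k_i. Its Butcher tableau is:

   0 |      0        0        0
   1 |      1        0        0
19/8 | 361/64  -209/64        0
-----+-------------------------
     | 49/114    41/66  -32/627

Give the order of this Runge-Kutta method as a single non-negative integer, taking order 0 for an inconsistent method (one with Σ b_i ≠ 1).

b = (49/114, 41/66, -32/627)
c = (0, 1, 19/8)
Ac = (0, 0, -209/64)
Σ b_i: 49/114·1 + 41/66·1 + (-32/627)·1 = 1 ✓
b·c: 41/66·1 + (-32/627)·19/8 = 1/2 ✓
b·c²: 41/66·1 + (-32/627)·361/64 = 1/3 ✓
b·Ac: (-32/627)·(-209/64) = 1/6 ✓; 3 stages ⇒ order 3.

3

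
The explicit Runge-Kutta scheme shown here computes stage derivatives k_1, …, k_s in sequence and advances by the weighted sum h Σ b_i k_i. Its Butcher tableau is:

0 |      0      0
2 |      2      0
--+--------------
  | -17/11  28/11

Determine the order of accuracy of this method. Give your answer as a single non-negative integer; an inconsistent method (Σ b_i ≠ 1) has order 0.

1

b = (-17/11, 28/11)
c = (0, 2)
Σ b_i: (-17/11)·1 + 28/11·1 = 1 ✓
b·c: 28/11·2 = 56/11 ≠ 1/2 ⇒ order 1.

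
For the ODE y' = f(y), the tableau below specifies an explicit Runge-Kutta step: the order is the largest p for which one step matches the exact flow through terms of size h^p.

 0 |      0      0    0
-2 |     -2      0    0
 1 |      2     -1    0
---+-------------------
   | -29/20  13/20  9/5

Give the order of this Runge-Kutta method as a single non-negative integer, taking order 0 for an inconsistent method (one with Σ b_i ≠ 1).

b = (-29/20, 13/20, 9/5)
c = (0, -2, 1)
Ac = (0, 0, 2)
Σ b_i: (-29/20)·1 + 13/20·1 + 9/5·1 = 1 ✓
b·c: 13/20·(-2) + 9/5·1 = 1/2 ✓
b·c²: 13/20·4 + 9/5·1 = 22/5 ≠ 1/3 ⇒ order 2.
b·Ac: 9/5·2 = 18/5 ≠ 1/6

2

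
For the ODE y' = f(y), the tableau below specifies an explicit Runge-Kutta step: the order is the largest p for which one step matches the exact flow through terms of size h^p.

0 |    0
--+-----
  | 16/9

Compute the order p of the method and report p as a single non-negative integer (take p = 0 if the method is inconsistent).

0

b = (16/9)
c = (0)
Σ b_i: 16/9·1 = 16/9 ≠ 1 ⇒ order 0.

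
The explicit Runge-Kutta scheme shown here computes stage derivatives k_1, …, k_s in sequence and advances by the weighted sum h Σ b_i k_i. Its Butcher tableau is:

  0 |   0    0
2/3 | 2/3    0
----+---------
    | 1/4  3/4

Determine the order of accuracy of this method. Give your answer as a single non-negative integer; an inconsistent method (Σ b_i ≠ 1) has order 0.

2

b = (1/4, 3/4)
c = (0, 2/3)
Σ b_i: 1/4·1 + 3/4·1 = 1 ✓
b·c: 3/4·2/3 = 1/2 ✓; 2 stages ⇒ order 2.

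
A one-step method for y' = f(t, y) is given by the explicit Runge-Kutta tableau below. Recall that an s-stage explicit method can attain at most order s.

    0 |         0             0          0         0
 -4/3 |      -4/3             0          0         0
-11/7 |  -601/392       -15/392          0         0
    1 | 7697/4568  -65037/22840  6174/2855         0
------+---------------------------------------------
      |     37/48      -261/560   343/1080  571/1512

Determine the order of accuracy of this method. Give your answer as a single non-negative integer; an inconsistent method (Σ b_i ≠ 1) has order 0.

b = (37/48, -261/560, 343/1080, 571/1512)
c = (0, -4/3, -11/7, 1)
Ac = (0, 0, 5/98, 455/1142)
Σ b_i: 37/48·1 + (-261/560)·1 + 343/1080·1 + 571/1512·1 = 1 ✓
b·c: (-261/560)·(-4/3) + 343/1080·(-11/7) + 571/1512·1 = 1/2 ✓
b·c²: (-261/560)·16/9 + 343/1080·121/49 + 571/1512·1 = 1/3 ✓
b·Ac: 343/1080·5/98 + 571/1512·455/1142 = 1/6 ✓
b·c³: (-261/560)·(-64/27) + 343/1080·(-1331/343) + 571/1512·1 = 1/4 ✓
b·(c∘Ac): 343/1080·(-55/686) + 571/1512·455/1142 = 1/8 ✓
b·Ac²: 343/1080·(-10/147) + 571/1512·476/1713 = 1/12 ✓
b·A²c: 571/1512·63/571 = 1/24 ✓; 4 stages ⇒ order 4.

4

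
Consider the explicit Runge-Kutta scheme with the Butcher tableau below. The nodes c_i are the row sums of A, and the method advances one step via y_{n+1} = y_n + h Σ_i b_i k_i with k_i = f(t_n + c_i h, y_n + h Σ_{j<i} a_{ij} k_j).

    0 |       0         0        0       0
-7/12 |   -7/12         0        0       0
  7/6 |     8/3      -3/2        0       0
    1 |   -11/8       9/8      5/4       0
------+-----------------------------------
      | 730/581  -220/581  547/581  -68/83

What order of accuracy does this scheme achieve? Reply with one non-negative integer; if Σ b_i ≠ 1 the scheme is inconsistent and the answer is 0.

b = (730/581, -220/581, 547/581, -68/83)
c = (0, -7/12, 7/6, 1)
Ac = (0, 0, 7/8, 77/96)
Σ b_i: 730/581·1 + (-220/581)·1 + 547/581·1 + (-68/83)·1 = 1 ✓
b·c: (-220/581)·(-7/12) + 547/581·7/6 + (-68/83)·1 = 1/2 ✓
b·c²: (-220/581)·49/144 + 547/581·49/36 + (-68/83)·1 = 1/3 ✓
b·Ac: 547/581·7/8 + (-68/83)·77/96 = 1/6 ✓
b·c³: (-220/581)·(-343/1728) + 547/581·343/216 + (-68/83)·1 = 8975/11952 ≠ 1/4 ⇒ order 3.
b·(c∘Ac): 547/581·49/48 + (-68/83)·77/96 = 1211/3984 ≠ 1/8
b·Ac²: 547/581·(-49/96) + (-68/83)·2401/1152 = -3269/1494 ≠ 1/12
b·A²c: (-68/83)·35/32 = -595/664 ≠ 1/24

3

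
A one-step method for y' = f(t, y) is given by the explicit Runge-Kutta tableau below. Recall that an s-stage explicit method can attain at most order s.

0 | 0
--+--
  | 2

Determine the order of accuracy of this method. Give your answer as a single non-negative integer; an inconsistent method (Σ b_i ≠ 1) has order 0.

0

b = (2)
c = (0)
Σ b_i: 2·1 = 2 ≠ 1 ⇒ order 0.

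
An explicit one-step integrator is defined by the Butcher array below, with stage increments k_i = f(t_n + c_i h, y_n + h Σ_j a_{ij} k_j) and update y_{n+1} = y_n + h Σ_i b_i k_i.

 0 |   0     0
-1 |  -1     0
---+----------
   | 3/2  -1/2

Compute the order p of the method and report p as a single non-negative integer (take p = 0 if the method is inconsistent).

b = (3/2, -1/2)
c = (0, -1)
Σ b_i: 3/2·1 + (-1/2)·1 = 1 ✓
b·c: (-1/2)·(-1) = 1/2 ✓; 2 stages ⇒ order 2.

2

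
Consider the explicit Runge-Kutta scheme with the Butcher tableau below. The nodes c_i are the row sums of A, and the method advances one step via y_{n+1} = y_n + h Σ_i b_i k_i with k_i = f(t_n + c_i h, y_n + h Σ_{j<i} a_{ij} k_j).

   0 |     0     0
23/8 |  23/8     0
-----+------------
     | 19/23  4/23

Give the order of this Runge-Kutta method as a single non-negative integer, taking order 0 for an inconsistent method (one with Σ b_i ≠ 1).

2

b = (19/23, 4/23)
c = (0, 23/8)
Σ b_i: 19/23·1 + 4/23·1 = 1 ✓
b·c: 4/23·23/8 = 1/2 ✓; 2 stages ⇒ order 2.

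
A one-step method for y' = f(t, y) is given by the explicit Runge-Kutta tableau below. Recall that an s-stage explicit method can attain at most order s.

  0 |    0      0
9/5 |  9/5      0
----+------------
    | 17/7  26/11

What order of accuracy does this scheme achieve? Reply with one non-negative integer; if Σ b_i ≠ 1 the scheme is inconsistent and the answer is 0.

0

b = (17/7, 26/11)
c = (0, 9/5)
Σ b_i: 17/7·1 + 26/11·1 = 369/77 ≠ 1 ⇒ order 0.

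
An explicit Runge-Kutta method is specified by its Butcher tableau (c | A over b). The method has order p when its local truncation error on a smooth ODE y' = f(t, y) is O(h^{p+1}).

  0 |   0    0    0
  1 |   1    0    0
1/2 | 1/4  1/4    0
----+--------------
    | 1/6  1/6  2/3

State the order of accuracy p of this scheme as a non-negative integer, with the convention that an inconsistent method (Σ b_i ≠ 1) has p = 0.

3

b = (1/6, 1/6, 2/3)
c = (0, 1, 1/2)
Ac = (0, 0, 1/4)
Σ b_i: 1/6·1 + 1/6·1 + 2/3·1 = 1 ✓
b·c: 1/6·1 + 2/3·1/2 = 1/2 ✓
b·c²: 1/6·1 + 2/3·1/4 = 1/3 ✓
b·Ac: 2/3·1/4 = 1/6 ✓; 3 stages ⇒ order 3.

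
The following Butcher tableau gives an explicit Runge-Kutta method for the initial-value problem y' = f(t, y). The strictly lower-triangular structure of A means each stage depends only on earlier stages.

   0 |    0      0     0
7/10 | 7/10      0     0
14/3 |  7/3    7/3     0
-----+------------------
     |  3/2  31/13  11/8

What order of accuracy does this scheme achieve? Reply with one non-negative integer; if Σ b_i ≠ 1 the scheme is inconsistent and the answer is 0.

0

b = (3/2, 31/13, 11/8)
c = (0, 7/10, 14/3)
Ac = (0, 0, 49/30)
Σ b_i: 3/2·1 + 31/13·1 + 11/8·1 = 547/104 ≠ 1 ⇒ order 0.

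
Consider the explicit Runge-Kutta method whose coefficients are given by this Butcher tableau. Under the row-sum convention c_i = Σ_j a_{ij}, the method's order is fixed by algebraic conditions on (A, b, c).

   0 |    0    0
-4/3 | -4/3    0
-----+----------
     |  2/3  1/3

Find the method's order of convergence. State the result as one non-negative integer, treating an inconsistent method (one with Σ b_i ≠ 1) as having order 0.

b = (2/3, 1/3)
c = (0, -4/3)
Σ b_i: 2/3·1 + 1/3·1 = 1 ✓
b·c: 1/3·(-4/3) = -4/9 ≠ 1/2 ⇒ order 1.

1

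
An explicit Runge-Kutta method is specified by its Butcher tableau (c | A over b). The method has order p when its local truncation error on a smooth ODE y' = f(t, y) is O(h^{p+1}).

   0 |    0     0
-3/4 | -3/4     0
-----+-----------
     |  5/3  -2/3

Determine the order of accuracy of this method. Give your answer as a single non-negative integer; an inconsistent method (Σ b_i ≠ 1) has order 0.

2

b = (5/3, -2/3)
c = (0, -3/4)
Σ b_i: 5/3·1 + (-2/3)·1 = 1 ✓
b·c: (-2/3)·(-3/4) = 1/2 ✓; 2 stages ⇒ order 2.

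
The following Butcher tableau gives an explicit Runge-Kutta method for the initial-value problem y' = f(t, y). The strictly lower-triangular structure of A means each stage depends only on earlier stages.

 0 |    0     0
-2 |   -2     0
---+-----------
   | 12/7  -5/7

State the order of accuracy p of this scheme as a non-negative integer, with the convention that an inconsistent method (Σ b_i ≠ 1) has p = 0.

b = (12/7, -5/7)
c = (0, -2)
Σ b_i: 12/7·1 + (-5/7)·1 = 1 ✓
b·c: (-5/7)·(-2) = 10/7 ≠ 1/2 ⇒ order 1.

1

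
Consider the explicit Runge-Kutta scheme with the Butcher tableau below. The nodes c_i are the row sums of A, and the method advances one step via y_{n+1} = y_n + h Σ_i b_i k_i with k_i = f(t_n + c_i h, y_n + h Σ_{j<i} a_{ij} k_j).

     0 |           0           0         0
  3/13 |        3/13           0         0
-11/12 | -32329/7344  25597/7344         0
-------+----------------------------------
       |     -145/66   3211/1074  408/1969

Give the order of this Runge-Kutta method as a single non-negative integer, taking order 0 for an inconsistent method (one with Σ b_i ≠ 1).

b = (-145/66, 3211/1074, 408/1969)
c = (0, 3/13, -11/12)
Ac = (0, 0, 1969/2448)
Σ b_i: (-145/66)·1 + 3211/1074·1 + 408/1969·1 = 1 ✓
b·c: 3211/1074·3/13 + 408/1969·(-11/12) = 1/2 ✓
b·c²: 3211/1074·9/169 + 408/1969·121/144 = 1/3 ✓
b·Ac: 408/1969·1969/2448 = 1/6 ✓; 3 stages ⇒ order 3.

3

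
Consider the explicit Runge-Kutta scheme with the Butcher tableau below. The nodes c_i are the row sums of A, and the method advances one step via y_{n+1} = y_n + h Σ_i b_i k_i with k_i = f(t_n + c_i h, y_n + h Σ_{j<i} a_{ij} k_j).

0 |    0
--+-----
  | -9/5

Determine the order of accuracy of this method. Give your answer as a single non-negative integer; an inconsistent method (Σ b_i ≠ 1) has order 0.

0

b = (-9/5)
c = (0)
Σ b_i: (-9/5)·1 = -9/5 ≠ 1 ⇒ order 0.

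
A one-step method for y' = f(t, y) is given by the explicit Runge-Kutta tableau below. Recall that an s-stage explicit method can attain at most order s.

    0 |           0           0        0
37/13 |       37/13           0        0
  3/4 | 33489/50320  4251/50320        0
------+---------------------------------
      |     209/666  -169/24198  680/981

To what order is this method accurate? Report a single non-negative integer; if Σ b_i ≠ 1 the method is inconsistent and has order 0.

b = (209/666, -169/24198, 680/981)
c = (0, 37/13, 3/4)
Ac = (0, 0, 327/1360)
Σ b_i: 209/666·1 + (-169/24198)·1 + 680/981·1 = 1 ✓
b·c: (-169/24198)·37/13 + 680/981·3/4 = 1/2 ✓
b·c²: (-169/24198)·1369/169 + 680/981·9/16 = 1/3 ✓
b·Ac: 680/981·327/1360 = 1/6 ✓; 3 stages ⇒ order 3.

3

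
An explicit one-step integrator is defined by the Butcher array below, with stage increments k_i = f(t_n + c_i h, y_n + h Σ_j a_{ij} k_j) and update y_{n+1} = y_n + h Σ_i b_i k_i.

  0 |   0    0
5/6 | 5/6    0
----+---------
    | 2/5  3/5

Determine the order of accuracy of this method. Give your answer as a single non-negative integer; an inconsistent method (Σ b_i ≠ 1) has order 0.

b = (2/5, 3/5)
c = (0, 5/6)
Σ b_i: 2/5·1 + 3/5·1 = 1 ✓
b·c: 3/5·5/6 = 1/2 ✓; 2 stages ⇒ order 2.

2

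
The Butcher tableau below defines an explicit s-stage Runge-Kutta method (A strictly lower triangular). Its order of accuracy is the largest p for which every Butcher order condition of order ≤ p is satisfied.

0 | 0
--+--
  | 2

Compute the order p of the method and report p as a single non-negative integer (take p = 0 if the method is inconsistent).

0

b = (2)
c = (0)
Σ b_i: 2·1 = 2 ≠ 1 ⇒ order 0.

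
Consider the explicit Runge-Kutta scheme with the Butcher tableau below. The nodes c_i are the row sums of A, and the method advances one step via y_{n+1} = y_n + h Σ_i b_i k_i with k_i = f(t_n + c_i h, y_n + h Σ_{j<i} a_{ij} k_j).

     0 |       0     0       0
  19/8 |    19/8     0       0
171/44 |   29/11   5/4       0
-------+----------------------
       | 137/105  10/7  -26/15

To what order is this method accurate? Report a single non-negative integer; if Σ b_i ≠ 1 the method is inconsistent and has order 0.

b = (137/105, 10/7, -26/15)
c = (0, 19/8, 171/44)
Ac = (0, 0, 95/32)
Σ b_i: 137/105·1 + 10/7·1 + (-26/15)·1 = 1 ✓
b·c: 10/7·19/8 + (-26/15)·171/44 = -5149/1540 ≠ 1/2 ⇒ order 1.

1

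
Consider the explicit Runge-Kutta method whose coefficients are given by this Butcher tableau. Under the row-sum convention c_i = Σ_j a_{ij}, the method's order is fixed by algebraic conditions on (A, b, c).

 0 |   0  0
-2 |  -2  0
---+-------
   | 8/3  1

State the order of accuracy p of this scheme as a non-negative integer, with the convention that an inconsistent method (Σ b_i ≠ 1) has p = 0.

0

b = (8/3, 1)
c = (0, -2)
Σ b_i: 8/3·1 + 1·1 = 11/3 ≠ 1 ⇒ order 0.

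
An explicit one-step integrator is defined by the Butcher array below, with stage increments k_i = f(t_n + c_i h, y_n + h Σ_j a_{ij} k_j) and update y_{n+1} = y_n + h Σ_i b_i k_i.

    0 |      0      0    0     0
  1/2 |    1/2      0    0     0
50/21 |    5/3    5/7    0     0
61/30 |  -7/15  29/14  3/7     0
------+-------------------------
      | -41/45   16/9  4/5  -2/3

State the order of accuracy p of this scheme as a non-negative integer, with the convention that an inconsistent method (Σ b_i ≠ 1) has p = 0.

b = (-41/45, 16/9, 4/5, -2/3)
c = (0, 1/2, 50/21, 61/30)
Ac = (0, 0, 5/14, 403/196)
Σ b_i: (-41/45)·1 + 16/9·1 + 4/5·1 + (-2/3)·1 = 1 ✓
b·c: 16/9·1/2 + 4/5·50/21 + (-2/3)·61/30 = 151/105 ≠ 1/2 ⇒ order 1.

1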